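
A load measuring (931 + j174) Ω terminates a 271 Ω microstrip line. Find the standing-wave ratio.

VSWR ≈ 3.57

Γ = (Z_L − Z_0)/(Z_L + Z_0) = (660 + j174)/(1202 + j174)
|Γ| = 683/1210 = 0.562
VSWR = (1 + |Γ|)/(1 − |Γ|) = 1.56/0.438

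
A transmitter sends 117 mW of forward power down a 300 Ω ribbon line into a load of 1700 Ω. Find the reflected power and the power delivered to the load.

Γ = (1700 − 300)/(1700 + 300) = 0.7
|Γ|² = 0.49
P_refl = |Γ|²·P_inc = 57.3 mW, P_del = (1 − |Γ|²)·P_inc = 59.7 mW

P_reflected ≈ 57.3 mW; P_delivered ≈ 59.7 mW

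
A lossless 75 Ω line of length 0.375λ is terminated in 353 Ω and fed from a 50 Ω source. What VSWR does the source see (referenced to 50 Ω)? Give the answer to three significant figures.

βl = 2π × 0.375 = 135°
tan(βl) = -1
Z_in = Z_0·(Z_L + jZ_0·tanβl)/(Z_0 + jZ_L·tanβl) = 30.5 + j68.5 Ω
Γ_s = (Z_in − Z_s)/(Z_in + Z_s) = (-19.5 + j68.5)/(80.5 + j68.5), |Γ_s| = 0.674
VSWR = (1 + |Γ_s|)/(1 − |Γ_s|)

VSWR ≈ 5.13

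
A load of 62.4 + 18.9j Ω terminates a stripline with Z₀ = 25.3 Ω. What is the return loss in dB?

Γ = (37.1 + j18.9)/(87.7 + j18.9), |Γ| = 0.464
RL = −20·log₁₀|Γ| = −20·log₁₀(0.464)

RL ≈ 6.67 dB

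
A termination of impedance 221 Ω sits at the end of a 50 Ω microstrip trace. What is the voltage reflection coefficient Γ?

Γ = 0.631

Γ = (Z_L − Z_0)/(Z_L + Z_0) = (221 − 50)/(221 + 50) = 171/271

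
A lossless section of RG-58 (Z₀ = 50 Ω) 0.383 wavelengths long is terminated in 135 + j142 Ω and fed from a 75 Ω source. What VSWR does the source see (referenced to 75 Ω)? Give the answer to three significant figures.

βl = 2π × 0.383 = 138°
tan(βl) = -0.904
Z_in = Z_0·(Z_L + jZ_0·tanβl)/(Z_0 + jZ_L·tanβl) = 13.1 + j36.1 Ω
Γ_s = (Z_in − Z_s)/(Z_in + Z_s) = (-61.9 + j36.1)/(88.1 + j36.1), |Γ_s| = 0.752
VSWR = (1 + |Γ_s|)/(1 − |Γ_s|)

VSWR ≈ 7.07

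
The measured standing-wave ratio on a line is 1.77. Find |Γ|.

|Γ| = (S − 1)/(S + 1) = (1.77 − 1)/(1.77 + 1) = 0.77/2.77

|Γ| ≈ 0.278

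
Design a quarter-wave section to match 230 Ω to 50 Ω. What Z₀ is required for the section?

Z_qwt = √(Z_0·R_L) = √(50 × 230) = √11500

Z_qwt ≈ 107 Ω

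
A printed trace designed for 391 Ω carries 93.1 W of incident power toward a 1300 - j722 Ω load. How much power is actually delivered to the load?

P_delivered ≈ 56 W

|Γ| = |(909 − j722)/(1691 − j722)| = 0.631
|Γ|² = 0.399
P_refl = |Γ|²·P_inc = 37.1 W, P_del = (1 − |Γ|²)·P_inc = 56 W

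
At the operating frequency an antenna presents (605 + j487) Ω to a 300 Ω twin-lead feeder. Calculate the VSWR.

VSWR ≈ 3.54

Γ = (Z_L − Z_0)/(Z_L + Z_0) = (305 + j487)/(905 + j487)
|Γ| = 575/1030 = 0.559
VSWR = (1 + |Γ|)/(1 − |Γ|) = 1.56/0.441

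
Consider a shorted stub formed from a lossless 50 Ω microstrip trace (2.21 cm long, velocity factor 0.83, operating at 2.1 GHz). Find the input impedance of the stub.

λ = v/f = 0.83·c / 2.1 GHz = 0.119 m
βl = 2π·l/λ = 2π × 0.186 = 67.1°
tan(βl) = 2.37
For a shorted stub, Z_in = jZ_0·tan(βl)

Z_in ≈ +j118 Ω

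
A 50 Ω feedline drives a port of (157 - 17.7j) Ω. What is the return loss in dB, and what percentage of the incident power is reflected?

RL ≈ 5.65 dB; 27.3% of incident power reflected

Γ = (107 − j17.7)/(207 − j17.7), |Γ| = 0.522
RL = −20·log₁₀(0.522) = 5.65 dB
P_refl/P_inc = |Γ|² = 0.273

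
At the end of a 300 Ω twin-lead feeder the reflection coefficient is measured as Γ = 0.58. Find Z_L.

Z_L = Z_0·(1 + Γ)/(1 − Γ) = 300·(1.58)/(0.42)

Z_L ≈ 1130 Ω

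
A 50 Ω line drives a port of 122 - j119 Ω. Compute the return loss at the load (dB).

Γ = (72 − j119)/(172 − j119), |Γ| = 0.665
RL = −20·log₁₀|Γ| = −20·log₁₀(0.665)

RL ≈ 3.54 dB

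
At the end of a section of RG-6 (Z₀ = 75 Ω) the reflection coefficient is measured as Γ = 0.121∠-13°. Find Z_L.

Z_L ≈ 94.9 − j5.24 Ω

Z_L = Z_0·(1 + Γ)/(1 − Γ) = 75·(1.12 − j0.0272)/(0.882 + j0.0272)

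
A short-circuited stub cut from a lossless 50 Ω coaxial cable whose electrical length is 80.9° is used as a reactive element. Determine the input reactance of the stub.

tan(βl) = 6.24
For a short-circuited stub, Z_in = jZ_0·tan(βl)

X_in ≈ 312 Ω (inductive)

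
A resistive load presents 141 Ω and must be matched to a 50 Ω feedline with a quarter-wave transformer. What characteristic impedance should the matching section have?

Z_qwt = √(Z_0·R_L) = √(50 × 141) = √7050

Z_qwt ≈ 84 Ω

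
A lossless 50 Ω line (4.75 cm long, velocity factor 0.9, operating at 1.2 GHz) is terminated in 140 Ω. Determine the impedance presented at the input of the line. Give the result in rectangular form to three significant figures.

Z_in ≈ 18.8 − j10.8 Ω

λ = v/f = 0.9·c / 1.2 GHz = 0.225 m
βl = 2π·l/λ = 2π × 0.211 = 76°
tan(βl) = tan(76°) = 4.01
Z_in = Z_0·(Z_L + jZ_0·tanβl)/(Z_0 + jZ_L·tanβl)
     = 50·(140 + j201)/(50 + j562)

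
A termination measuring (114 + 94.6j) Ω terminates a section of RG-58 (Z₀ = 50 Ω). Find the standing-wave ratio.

VSWR ≈ 4.04

Γ = (Z_L − Z_0)/(Z_L + Z_0) = (64 + j94.6)/(164 + j94.6)
|Γ| = 114/189 = 0.603
VSWR = (1 + |Γ|)/(1 − |Γ|) = 1.6/0.397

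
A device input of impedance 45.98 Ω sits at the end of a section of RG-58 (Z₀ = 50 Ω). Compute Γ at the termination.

Γ = (Z_L − Z_0)/(Z_L + Z_0) = (45.98 − 50)/(45.98 + 50) = -4.02/95.98

Γ = -0.0419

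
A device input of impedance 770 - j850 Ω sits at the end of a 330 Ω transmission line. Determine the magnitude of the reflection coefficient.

|Γ| ≈ 0.689

Γ = (Z_L − Z_0)/(Z_L + Z_0) = (440 − j850)/(1100 − j850)
|Γ| = 957/1390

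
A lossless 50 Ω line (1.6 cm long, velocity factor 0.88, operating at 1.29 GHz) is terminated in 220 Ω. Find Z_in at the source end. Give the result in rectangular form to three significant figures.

Z_in ≈ 43.3 − j75.1 Ω

λ = v/f = 0.88·c / 1.29 GHz = 0.205 m
βl = 2π·l/λ = 2π × 0.0782 = 28.1°
tan(βl) = tan(28.1°) = 0.535
Z_in = Z_0·(Z_L + jZ_0·tanβl)/(Z_0 + jZ_L·tanβl)
     = 50·(220 + j26.7)/(50 + j118)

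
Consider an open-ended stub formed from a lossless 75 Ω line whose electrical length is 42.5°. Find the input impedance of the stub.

Z_in ≈ −j81.8 Ω

tan(βl) = 0.916
For an open-ended stub, Z_in = −jZ_0·cot(βl) = −jZ_0/tan(βl)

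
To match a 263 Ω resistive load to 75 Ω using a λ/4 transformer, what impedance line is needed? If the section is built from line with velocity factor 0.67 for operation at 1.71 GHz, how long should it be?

Z_qwt = √(Z_0·R_L) = √(75 × 263) = √19720
λ = 0.67·c/f = 0.118 m, so l = λ/4 = 0.0294 m

Z_qwt ≈ 140 Ω; length ≈ 2.94 cm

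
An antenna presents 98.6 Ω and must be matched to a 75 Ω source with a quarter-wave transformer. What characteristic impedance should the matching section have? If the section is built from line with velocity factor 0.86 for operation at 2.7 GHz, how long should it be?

Z_qwt ≈ 86 Ω; length ≈ 2.39 cm

Z_qwt = √(Z_0·R_L) = √(75 × 98.6) = √7395
λ = 0.86·c/f = 0.0956 m, so l = λ/4 = 0.0239 m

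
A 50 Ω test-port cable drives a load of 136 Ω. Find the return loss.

Γ = (136 − 50)/(136 + 50) = 0.462
RL = −20·log₁₀|Γ| = −20·log₁₀(0.462)

RL ≈ 6.7 dB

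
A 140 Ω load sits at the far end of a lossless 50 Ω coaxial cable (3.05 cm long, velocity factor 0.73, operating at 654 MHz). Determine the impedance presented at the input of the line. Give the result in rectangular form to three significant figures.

λ = v/f = 0.73·c / 654 MHz = 0.335 m
βl = 2π·l/λ = 2π × 0.0911 = 32.8°
tan(βl) = tan(32.8°) = 0.644
Z_in = Z_0·(Z_L + jZ_0·tanβl)/(Z_0 + jZ_L·tanβl)
     = 50·(140 + j32.2)/(50 + j90.2)

Z_in ≈ 46.6 − j51.8 Ω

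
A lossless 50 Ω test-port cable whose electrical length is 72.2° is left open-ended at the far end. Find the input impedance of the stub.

Z_in ≈ −j16.1 Ω

tan(βl) = 3.11
For an open-ended stub, Z_in = −jZ_0·cot(βl) = −jZ_0/tan(βl)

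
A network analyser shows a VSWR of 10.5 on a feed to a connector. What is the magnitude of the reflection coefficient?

|Γ| ≈ 0.826

|Γ| = (S − 1)/(S + 1) = (10.5 − 1)/(10.5 + 1) = 9.5/11.5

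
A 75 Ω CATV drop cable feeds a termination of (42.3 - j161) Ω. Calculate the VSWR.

Γ = (Z_L − Z_0)/(Z_L + Z_0) = (-32.7 − j161)/(117.3 − j161)
|Γ| = 164/199 = 0.825
VSWR = (1 + |Γ|)/(1 − |Γ|) = 1.82/0.175

VSWR ≈ 10.4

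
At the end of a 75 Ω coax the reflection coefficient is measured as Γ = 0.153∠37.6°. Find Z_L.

Z_L ≈ 93.8 + j17.9 Ω

Z_L = Z_0·(1 + Γ)/(1 − Γ) = 75·(1.12 + j0.0934)/(0.879 − j0.0934)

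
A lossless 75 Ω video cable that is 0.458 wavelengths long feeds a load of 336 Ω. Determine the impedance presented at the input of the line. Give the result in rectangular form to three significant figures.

Z_in ≈ 146 + j157 Ω

βl = 2π × 0.458 = 165°
tan(βl) = tan(165°) = -0.27
Z_in = Z_0·(Z_L + jZ_0·tanβl)/(Z_0 + jZ_L·tanβl)
     = 75·(336 − j20.3)/(75 − j90.8)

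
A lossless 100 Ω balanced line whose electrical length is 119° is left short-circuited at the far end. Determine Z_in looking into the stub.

Z_in ≈ −j180 Ω

tan(βl) = -1.8
For a short-circuited stub, Z_in = jZ_0·tan(βl)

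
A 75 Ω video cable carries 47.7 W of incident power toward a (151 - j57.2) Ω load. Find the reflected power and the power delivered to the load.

|Γ| = |(76 − j57.2)/(226 − j57.2)| = 0.408
|Γ|² = 0.166
P_refl = |Γ|²·P_inc = 7.94 W, P_del = (1 − |Γ|²)·P_inc = 39.8 W

P_reflected ≈ 7.94 W; P_delivered ≈ 39.8 W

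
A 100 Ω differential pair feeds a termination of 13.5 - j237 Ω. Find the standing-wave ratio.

VSWR ≈ 49.1

Γ = (Z_L − Z_0)/(Z_L + Z_0) = (-86.5 − j237)/(113.5 − j237)
|Γ| = 252/263 = 0.96
VSWR = (1 + |Γ|)/(1 − |Γ|) = 1.96/0.0399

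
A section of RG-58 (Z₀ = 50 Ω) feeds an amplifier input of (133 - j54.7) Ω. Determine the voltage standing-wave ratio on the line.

Γ = (Z_L − Z_0)/(Z_L + Z_0) = (83 − j54.7)/(183 − j54.7)
|Γ| = 99.4/191 = 0.52
VSWR = (1 + |Γ|)/(1 − |Γ|) = 1.52/0.48

VSWR ≈ 3.17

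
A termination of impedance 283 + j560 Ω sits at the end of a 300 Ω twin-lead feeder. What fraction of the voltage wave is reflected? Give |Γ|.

|Γ| ≈ 0.693

Γ = (Z_L − Z_0)/(Z_L + Z_0) = (-17 + j560)/(583 + j560)
|Γ| = 560/808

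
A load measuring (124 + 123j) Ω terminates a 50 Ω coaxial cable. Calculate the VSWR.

VSWR ≈ 5.13

Γ = (Z_L − Z_0)/(Z_L + Z_0) = (74 + j123)/(174 + j123)
|Γ| = 144/213 = 0.674
VSWR = (1 + |Γ|)/(1 − |Γ|) = 1.67/0.326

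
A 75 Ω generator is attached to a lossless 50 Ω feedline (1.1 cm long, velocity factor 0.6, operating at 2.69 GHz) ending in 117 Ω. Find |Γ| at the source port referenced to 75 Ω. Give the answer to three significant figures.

λ = v/f = 0.6·c / 2.69 GHz = 0.0669 m
βl = 2π·l/λ = 2π × 0.164 = 59.2°
tan(βl) = 1.68
Z_in = Z_0·(Z_L + jZ_0·tanβl)/(Z_0 + jZ_L·tanβl) = 27.2 − j22.9 Ω
Γ_s = (Z_in − Z_s)/(Z_in + Z_s) = (-47.8 − j22.9)/(102 − j22.9), |Γ_s| = 0.506

|Γ| ≈ 0.506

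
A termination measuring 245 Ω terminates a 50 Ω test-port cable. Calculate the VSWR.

VSWR ≈ 4.9

Γ = (245 − 50)/(245 + 50) = 0.661
VSWR = (1 + 0.661)/(1 − 0.661)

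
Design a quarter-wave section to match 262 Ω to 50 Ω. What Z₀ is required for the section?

Z_qwt ≈ 114 Ω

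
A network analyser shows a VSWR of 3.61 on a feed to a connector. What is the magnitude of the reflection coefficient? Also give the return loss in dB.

|Γ| ≈ 0.566; return loss ≈ 4.94 dB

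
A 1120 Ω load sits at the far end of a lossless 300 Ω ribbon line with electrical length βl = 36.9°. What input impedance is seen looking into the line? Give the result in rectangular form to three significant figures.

Z_in ≈ 198 − j329 Ω

tan(βl) = tan(36.9°) = 0.751
Z_in = Z_0·(Z_L + jZ_0·tanβl)/(Z_0 + jZ_L·tanβl)
     = 300·(1120 + j225)/(300 + j841)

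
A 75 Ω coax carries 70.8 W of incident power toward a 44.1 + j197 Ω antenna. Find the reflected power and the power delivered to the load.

|Γ| = |(-30.9 + j197)/(119.1 + j197)| = 0.866
|Γ|² = 0.75
P_refl = |Γ|²·P_inc = 53.1 W, P_del = (1 − |Γ|²)·P_inc = 17.7 W

P_reflected ≈ 53.1 W; P_delivered ≈ 17.7 W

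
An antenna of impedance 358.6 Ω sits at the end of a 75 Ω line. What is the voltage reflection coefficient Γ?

Γ = 0.654

Γ = (Z_L − Z_0)/(Z_L + Z_0) = (358.6 − 75)/(358.6 + 75) = 283.6/433.6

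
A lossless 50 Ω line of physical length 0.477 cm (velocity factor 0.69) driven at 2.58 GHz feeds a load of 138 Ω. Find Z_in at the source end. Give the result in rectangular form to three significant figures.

Z_in ≈ 73.4 − j59.8 Ω

λ = v/f = 0.69·c / 2.58 GHz = 0.0802 m
βl = 2π·l/λ = 2π × 0.0595 = 21.4°
tan(βl) = tan(21.4°) = 0.392
Z_in = Z_0·(Z_L + jZ_0·tanβl)/(Z_0 + jZ_L·tanβl)
     = 50·(138 + j19.6)/(50 + j54.1)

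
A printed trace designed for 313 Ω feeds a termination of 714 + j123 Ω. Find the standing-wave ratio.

Γ = (Z_L − Z_0)/(Z_L + Z_0) = (401 + j123)/(1027 + j123)
|Γ| = 419/1030 = 0.406
VSWR = (1 + |Γ|)/(1 − |Γ|) = 1.41/0.594

VSWR ≈ 2.36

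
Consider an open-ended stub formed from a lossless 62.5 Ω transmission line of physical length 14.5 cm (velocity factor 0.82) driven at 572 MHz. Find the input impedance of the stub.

Z_in ≈ +j38.1 Ω

λ = v/f = 0.82·c / 572 MHz = 0.43 m
βl = 2π·l/λ = 2π × 0.337 = 121°
tan(βl) = -1.64
For an open-ended stub, Z_in = −jZ_0·cot(βl) = −jZ_0/tan(βl)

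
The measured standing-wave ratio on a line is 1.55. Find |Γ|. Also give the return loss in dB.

|Γ| = (S − 1)/(S + 1) = (1.55 − 1)/(1.55 + 1) = 0.55/2.55
RL = −20·log₁₀|Γ| = −20·log₁₀(0.216)

|Γ| ≈ 0.216; return loss ≈ 13.3 dB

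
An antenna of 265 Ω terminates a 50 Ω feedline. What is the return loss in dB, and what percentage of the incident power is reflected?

Γ = (265 − 50)/(265 + 50) = 0.683
RL = −20·log₁₀(0.683) = 3.32 dB
P_refl/P_inc = |Γ|² = 0.466

RL ≈ 3.32 dB; 46.6% of incident power reflected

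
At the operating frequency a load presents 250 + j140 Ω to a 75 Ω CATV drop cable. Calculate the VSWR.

Γ = (Z_L − Z_0)/(Z_L + Z_0) = (175 + j140)/(325 + j140)
|Γ| = 224/354 = 0.633
VSWR = (1 + |Γ|)/(1 − |Γ|) = 1.63/0.367

VSWR ≈ 4.45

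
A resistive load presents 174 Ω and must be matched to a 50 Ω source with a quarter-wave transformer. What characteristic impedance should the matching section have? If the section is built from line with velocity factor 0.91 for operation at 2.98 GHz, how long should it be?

Z_qwt ≈ 93.3 Ω; length ≈ 2.29 cm

Z_qwt = √(Z_0·R_L) = √(50 × 174) = √8700
λ = 0.91·c/f = 0.0916 m, so l = λ/4 = 0.0229 m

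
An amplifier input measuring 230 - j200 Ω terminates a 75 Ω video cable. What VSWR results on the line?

Γ = (Z_L − Z_0)/(Z_L + Z_0) = (155 − j200)/(305 − j200)
|Γ| = 253/365 = 0.694
VSWR = (1 + |Γ|)/(1 − |Γ|) = 1.69/0.306

VSWR ≈ 5.53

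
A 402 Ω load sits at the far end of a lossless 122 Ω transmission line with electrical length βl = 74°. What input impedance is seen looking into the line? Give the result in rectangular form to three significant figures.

tan(βl) = tan(74°) = 3.49
Z_in = Z_0·(Z_L + jZ_0·tanβl)/(Z_0 + jZ_L·tanβl)
     = 122·(402 + j425)/(122 + j1400)

Z_in ≈ 39.8 − j31.5 Ω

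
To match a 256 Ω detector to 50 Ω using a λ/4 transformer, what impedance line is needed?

Z_qwt = √(Z_0·R_L) = √(50 × 256) = √12800

Z_qwt ≈ 113 Ω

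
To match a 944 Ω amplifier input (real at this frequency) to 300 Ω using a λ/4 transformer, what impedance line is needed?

Z_qwt ≈ 532 Ω

Z_qwt = √(Z_0·R_L) = √(300 × 944) = √283200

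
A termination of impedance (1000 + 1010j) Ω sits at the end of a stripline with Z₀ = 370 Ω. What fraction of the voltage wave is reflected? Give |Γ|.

|Γ| ≈ 0.699

Γ = (Z_L − Z_0)/(Z_L + Z_0) = (630 + j1010)/(1370 + j1010)
|Γ| = 1190/1700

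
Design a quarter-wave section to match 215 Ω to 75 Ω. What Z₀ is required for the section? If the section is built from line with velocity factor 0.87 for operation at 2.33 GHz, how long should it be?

Z_qwt ≈ 127 Ω; length ≈ 2.8 cm

Z_qwt = √(Z_0·R_L) = √(75 × 215) = √16120
λ = 0.87·c/f = 0.112 m, so l = λ/4 = 0.028 m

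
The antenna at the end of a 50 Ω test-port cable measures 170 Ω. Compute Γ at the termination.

Γ = 0.545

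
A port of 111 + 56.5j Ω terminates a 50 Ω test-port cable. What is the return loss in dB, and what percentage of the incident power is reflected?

RL ≈ 6.24 dB; 23.7% of incident power reflected

Γ = (61 + j56.5)/(161 + j56.5), |Γ| = 0.487
RL = −20·log₁₀(0.487) = 6.24 dB
P_refl/P_inc = |Γ|² = 0.237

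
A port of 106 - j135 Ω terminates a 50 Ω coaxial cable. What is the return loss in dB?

Γ = (56 − j135)/(156 − j135), |Γ| = 0.708
RL = −20·log₁₀|Γ| = −20·log₁₀(0.708)

RL ≈ 2.99 dB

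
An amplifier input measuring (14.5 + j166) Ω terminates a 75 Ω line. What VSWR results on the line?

VSWR ≈ 30.7

Γ = (Z_L − Z_0)/(Z_L + Z_0) = (-60.5 + j166)/(89.5 + j166)
|Γ| = 177/189 = 0.937
VSWR = (1 + |Γ|)/(1 − |Γ|) = 1.94/0.0631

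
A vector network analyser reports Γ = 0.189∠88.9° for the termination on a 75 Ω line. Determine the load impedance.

Z_L ≈ 70.3 + j27.6 Ω

Z_L = Z_0·(1 + Γ)/(1 − Γ) = 75·(1 + j0.189)/(0.996 − j0.189)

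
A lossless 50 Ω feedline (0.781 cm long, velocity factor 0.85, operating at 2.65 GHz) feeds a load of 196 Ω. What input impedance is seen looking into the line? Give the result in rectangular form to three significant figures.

λ = v/f = 0.85·c / 2.65 GHz = 0.0962 m
βl = 2π·l/λ = 2π × 0.0812 = 29.2°
tan(βl) = tan(29.2°) = 0.559
Z_in = Z_0·(Z_L + jZ_0·tanβl)/(Z_0 + jZ_L·tanβl)
     = 50·(196 + j28)/(50 + j110)

Z_in ≈ 44.3 − j69.2 Ω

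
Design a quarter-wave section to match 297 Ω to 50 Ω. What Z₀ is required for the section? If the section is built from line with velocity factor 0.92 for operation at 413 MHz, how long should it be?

Z_qwt = √(Z_0·R_L) = √(50 × 297) = √14850
λ = 0.92·c/f = 0.668 m, so l = λ/4 = 0.167 m

Z_qwt ≈ 122 Ω; length ≈ 16.7 cm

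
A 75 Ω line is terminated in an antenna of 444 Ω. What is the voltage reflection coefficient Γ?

Γ = (Z_L − Z_0)/(Z_L + Z_0) = (444 − 75)/(444 + 75) = 369/519

Γ = 0.711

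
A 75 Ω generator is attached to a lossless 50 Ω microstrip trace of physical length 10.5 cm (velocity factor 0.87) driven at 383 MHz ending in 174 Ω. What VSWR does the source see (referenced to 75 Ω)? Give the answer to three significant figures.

VSWR ≈ 4.33

λ = v/f = 0.87·c / 383 MHz = 0.681 m
βl = 2π·l/λ = 2π × 0.154 = 55.5°
tan(βl) = 1.45
Z_in = Z_0·(Z_L + jZ_0·tanβl)/(Z_0 + jZ_L·tanβl) = 20.4 − j30.4 Ω
Γ_s = (Z_in − Z_s)/(Z_in + Z_s) = (-54.6 − j30.4)/(95.4 − j30.4), |Γ_s| = 0.624
VSWR = (1 + |Γ_s|)/(1 − |Γ_s|)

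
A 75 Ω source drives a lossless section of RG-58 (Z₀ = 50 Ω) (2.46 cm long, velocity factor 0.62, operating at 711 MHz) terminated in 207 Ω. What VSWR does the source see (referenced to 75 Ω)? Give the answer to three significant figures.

λ = v/f = 0.62·c / 711 MHz = 0.262 m
βl = 2π·l/λ = 2π × 0.094 = 33.9°
tan(βl) = 0.671
Z_in = Z_0·(Z_L + jZ_0·tanβl)/(Z_0 + jZ_L·tanβl) = 34.5 − j62.1 Ω
Γ_s = (Z_in − Z_s)/(Z_in + Z_s) = (-40.5 − j62.1)/(109 − j62.1), |Γ_s| = 0.59
VSWR = (1 + |Γ_s|)/(1 − |Γ_s|)

VSWR ≈ 3.87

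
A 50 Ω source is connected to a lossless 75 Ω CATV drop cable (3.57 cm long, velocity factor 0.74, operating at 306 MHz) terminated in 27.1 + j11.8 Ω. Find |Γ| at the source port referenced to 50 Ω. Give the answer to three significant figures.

λ = v/f = 0.74·c / 306 MHz = 0.725 m
βl = 2π·l/λ = 2π × 0.0492 = 17.7°
tan(βl) = 0.319
Z_in = Z_0·(Z_L + jZ_0·tanβl)/(Z_0 + jZ_L·tanβl) = 32.6 + j33.7 Ω
Γ_s = (Z_in − Z_s)/(Z_in + Z_s) = (-17.4 + j33.7)/(82.6 + j33.7), |Γ_s| = 0.425

|Γ| ≈ 0.425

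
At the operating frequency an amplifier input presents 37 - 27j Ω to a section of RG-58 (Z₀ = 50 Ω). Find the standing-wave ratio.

VSWR ≈ 1.98

Γ = (Z_L − Z_0)/(Z_L + Z_0) = (-13 − j27)/(87 − j27)
|Γ| = 30/91.1 = 0.329
VSWR = (1 + |Γ|)/(1 − |Γ|) = 1.33/0.671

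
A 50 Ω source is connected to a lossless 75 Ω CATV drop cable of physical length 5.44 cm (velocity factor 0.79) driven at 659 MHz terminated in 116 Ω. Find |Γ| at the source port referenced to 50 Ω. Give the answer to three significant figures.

λ = v/f = 0.79·c / 659 MHz = 0.36 m
βl = 2π·l/λ = 2π × 0.151 = 54.5°
tan(βl) = 1.4
Z_in = Z_0·(Z_L + jZ_0·tanβl)/(Z_0 + jZ_L·tanβl) = 60.4 − j25.7 Ω
Γ_s = (Z_in − Z_s)/(Z_in + Z_s) = (10.4 − j25.7)/(110 − j25.7), |Γ_s| = 0.245

|Γ| ≈ 0.245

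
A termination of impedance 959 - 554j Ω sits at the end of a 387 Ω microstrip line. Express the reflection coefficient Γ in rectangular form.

Γ = (Z_L − Z_0)/(Z_L + Z_0) = (572 − j554)/(1346 − j554)

Γ ≈ 0.508 − j0.202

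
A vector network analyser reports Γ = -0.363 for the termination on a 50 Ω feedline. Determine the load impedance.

Z_L = Z_0·(1 + Γ)/(1 − Γ) = 50·(0.637)/(1.36)

Z_L ≈ 23.4 Ω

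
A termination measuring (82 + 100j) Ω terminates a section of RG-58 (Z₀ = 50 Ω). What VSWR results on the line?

VSWR ≈ 4.46

Γ = (Z_L − Z_0)/(Z_L + Z_0) = (32 + j100)/(132 + j100)
|Γ| = 105/166 = 0.634
VSWR = (1 + |Γ|)/(1 − |Γ|) = 1.63/0.366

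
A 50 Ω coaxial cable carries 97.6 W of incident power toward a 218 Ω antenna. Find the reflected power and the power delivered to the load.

P_reflected ≈ 38.4 W; P_delivered ≈ 59.2 W

Γ = (218 − 50)/(218 + 50) = 0.627
|Γ|² = 0.393
P_refl = |Γ|²·P_inc = 38.4 W, P_del = (1 − |Γ|²)·P_inc = 59.2 W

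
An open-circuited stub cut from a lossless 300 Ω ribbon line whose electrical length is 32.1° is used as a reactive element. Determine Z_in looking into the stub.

Z_in ≈ −j478 Ω

tan(βl) = 0.627
For an open-circuited stub, Z_in = −jZ_0·cot(βl) = −jZ_0/tan(βl)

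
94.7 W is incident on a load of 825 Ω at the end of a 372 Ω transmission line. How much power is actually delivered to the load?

P_delivered ≈ 81.1 W

Γ = (825 − 372)/(825 + 372) = 0.378
|Γ|² = 0.143
P_refl = |Γ|²·P_inc = 13.6 W, P_del = (1 − |Γ|²)·P_inc = 81.1 W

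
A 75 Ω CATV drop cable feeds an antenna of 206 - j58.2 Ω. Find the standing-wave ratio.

VSWR ≈ 3

Γ = (Z_L − Z_0)/(Z_L + Z_0) = (131 − j58.2)/(281 − j58.2)
|Γ| = 143/287 = 0.5
VSWR = (1 + |Γ|)/(1 − |Γ|) = 1.5/0.5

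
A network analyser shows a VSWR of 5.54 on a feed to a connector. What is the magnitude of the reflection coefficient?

|Γ| ≈ 0.694

|Γ| = (S − 1)/(S + 1) = (5.54 − 1)/(5.54 + 1) = 4.54/6.54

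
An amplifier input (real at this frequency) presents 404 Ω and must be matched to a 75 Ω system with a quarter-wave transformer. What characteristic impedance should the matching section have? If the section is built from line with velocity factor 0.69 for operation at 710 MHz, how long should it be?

Z_qwt = √(Z_0·R_L) = √(75 × 404) = √30300
λ = 0.69·c/f = 0.292 m, so l = λ/4 = 0.0729 m

Z_qwt ≈ 174 Ω; length ≈ 7.29 cm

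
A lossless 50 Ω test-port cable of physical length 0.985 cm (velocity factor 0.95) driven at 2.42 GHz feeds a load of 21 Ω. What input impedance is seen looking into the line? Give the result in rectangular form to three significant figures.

Z_in ≈ 26.5 + j22.5 Ω

λ = v/f = 0.95·c / 2.42 GHz = 0.118 m
βl = 2π·l/λ = 2π × 0.0836 = 30.1°
tan(βl) = tan(30.1°) = 0.58
Z_in = Z_0·(Z_L + jZ_0·tanβl)/(Z_0 + jZ_L·tanβl)
     = 50·(21 + j29)/(50 + j12.2)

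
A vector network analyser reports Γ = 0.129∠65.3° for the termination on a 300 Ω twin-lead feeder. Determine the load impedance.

Z_L ≈ 325 + j77.4 Ω

Z_L = Z_0·(1 + Γ)/(1 − Γ) = 300·(1.05 + j0.117)/(0.946 − j0.117)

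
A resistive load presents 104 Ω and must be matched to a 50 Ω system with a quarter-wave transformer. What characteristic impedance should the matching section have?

Z_qwt ≈ 72.1 Ω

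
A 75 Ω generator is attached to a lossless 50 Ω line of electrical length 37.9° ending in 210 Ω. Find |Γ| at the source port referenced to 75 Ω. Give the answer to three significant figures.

tan(βl) = 0.778
Z_in = Z_0·(Z_L + jZ_0·tanβl)/(Z_0 + jZ_L·tanβl) = 28.8 − j55.4 Ω
Γ_s = (Z_in − Z_s)/(Z_in + Z_s) = (-46.2 − j55.4)/(104 − j55.4), |Γ_s| = 0.613

|Γ| ≈ 0.613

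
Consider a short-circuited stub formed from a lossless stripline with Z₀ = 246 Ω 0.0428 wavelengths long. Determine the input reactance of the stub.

βl = 2π × 0.0428 = 15.4°
tan(βl) = 0.276
For a short-circuited stub, Z_in = jZ_0·tan(βl)

X_in ≈ 67.8 Ω (inductive)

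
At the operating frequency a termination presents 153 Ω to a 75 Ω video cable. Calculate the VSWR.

For a purely resistive load, VSWR = R_L/Z_0 or Z_0/R_L (whichever > 1) = 153/75

VSWR ≈ 2.04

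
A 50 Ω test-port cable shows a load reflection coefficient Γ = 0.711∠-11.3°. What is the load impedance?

Z_L = Z_0·(1 + Γ)/(1 − Γ) = 50·(1.7 − j0.139)/(0.303 + j0.139)

Z_L ≈ 223 − j125 Ω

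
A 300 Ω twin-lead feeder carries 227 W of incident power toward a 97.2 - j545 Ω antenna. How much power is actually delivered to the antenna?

P_delivered ≈ 58.2 W

|Γ| = |(-202.8 − j545)/(397.2 − j545)| = 0.862
|Γ|² = 0.744
P_refl = |Γ|²·P_inc = 169 W, P_del = (1 − |Γ|²)·P_inc = 58.2 W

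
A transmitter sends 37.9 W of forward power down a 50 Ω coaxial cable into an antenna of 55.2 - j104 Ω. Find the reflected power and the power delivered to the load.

|Γ| = |(5.2 − j104)/(105.2 − j104)| = 0.704
|Γ|² = 0.495
P_refl = |Γ|²·P_inc = 18.8 W, P_del = (1 − |Γ|²)·P_inc = 19.1 W

P_reflected ≈ 18.8 W; P_delivered ≈ 19.1 W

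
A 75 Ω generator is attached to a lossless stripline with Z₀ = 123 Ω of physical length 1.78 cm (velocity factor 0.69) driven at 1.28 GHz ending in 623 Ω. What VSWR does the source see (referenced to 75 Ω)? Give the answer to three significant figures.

VSWR ≈ 6.23

λ = v/f = 0.69·c / 1.28 GHz = 0.162 m
βl = 2π·l/λ = 2π × 0.11 = 39.6°
tan(βl) = 0.828
Z_in = Z_0·(Z_L + jZ_0·tanβl)/(Z_0 + jZ_L·tanβl) = 56.5 − j135 Ω
Γ_s = (Z_in − Z_s)/(Z_in + Z_s) = (-18.5 − j135)/(131 − j135), |Γ_s| = 0.723
VSWR = (1 + |Γ_s|)/(1 − |Γ_s|)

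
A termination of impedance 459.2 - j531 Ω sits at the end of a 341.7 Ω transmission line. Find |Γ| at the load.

|Γ| ≈ 0.566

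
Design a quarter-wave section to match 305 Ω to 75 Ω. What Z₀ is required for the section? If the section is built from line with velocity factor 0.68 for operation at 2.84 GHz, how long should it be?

Z_qwt = √(Z_0·R_L) = √(75 × 305) = √22880
λ = 0.68·c/f = 0.0718 m, so l = λ/4 = 0.018 m

Z_qwt ≈ 151 Ω; length ≈ 1.8 cm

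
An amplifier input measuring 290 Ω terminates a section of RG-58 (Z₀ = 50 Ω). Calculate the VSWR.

VSWR ≈ 5.8

For a purely resistive load, VSWR = R_L/Z_0 or Z_0/R_L (whichever > 1) = 290/50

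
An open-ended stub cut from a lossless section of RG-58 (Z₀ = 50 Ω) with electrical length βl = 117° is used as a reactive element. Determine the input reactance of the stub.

X_in ≈ 25.5 Ω (inductive)

tan(βl) = -1.96
For an open-ended stub, Z_in = −jZ_0·cot(βl) = −jZ_0/tan(βl)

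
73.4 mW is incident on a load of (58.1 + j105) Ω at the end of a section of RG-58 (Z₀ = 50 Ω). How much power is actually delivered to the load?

P_delivered ≈ 37.6 mW

|Γ| = |(8.1 + j105)/(108.1 + j105)| = 0.699
|Γ|² = 0.488
P_refl = |Γ|²·P_inc = 35.8 mW, P_del = (1 − |Γ|²)·P_inc = 37.6 mW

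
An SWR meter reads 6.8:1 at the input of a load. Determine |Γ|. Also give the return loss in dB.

|Γ| = (S − 1)/(S + 1) = (6.8 − 1)/(6.8 + 1) = 5.8/7.8
RL = −20·log₁₀|Γ| = −20·log₁₀(0.744)

|Γ| ≈ 0.744; return loss ≈ 2.57 dB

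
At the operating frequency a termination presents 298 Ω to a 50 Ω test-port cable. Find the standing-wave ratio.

For a purely resistive load, VSWR = R_L/Z_0 or Z_0/R_L (whichever > 1) = 298/50

VSWR ≈ 5.96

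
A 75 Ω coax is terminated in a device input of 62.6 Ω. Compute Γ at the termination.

Γ = -0.0901

Γ = (Z_L − Z_0)/(Z_L + Z_0) = (62.6 − 75)/(62.6 + 75) = -12.4/137.6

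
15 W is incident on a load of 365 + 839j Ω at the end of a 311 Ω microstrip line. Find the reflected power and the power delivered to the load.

P_reflected ≈ 9.13 W; P_delivered ≈ 5.87 W

|Γ| = |(54 + j839)/(676 + j839)| = 0.78
|Γ|² = 0.609
P_refl = |Γ|²·P_inc = 9.13 W, P_del = (1 − |Γ|²)·P_inc = 5.87 W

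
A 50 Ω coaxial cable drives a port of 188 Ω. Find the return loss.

RL ≈ 4.73 dB

Γ = (188 − 50)/(188 + 50) = 0.58
RL = −20·log₁₀|Γ| = −20·log₁₀(0.58)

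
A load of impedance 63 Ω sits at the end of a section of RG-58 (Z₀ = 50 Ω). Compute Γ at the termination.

Γ = 0.115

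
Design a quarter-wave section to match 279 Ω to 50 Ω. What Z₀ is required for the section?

Z_qwt ≈ 118 Ω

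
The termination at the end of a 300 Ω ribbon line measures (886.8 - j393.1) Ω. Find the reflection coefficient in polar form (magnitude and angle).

Γ = (Z_L − Z_0)/(Z_L + Z_0) = (586.8 − j393.1)/(1187 − j393.1)
|Γ| = 706/1250 = 0.565

Γ ≈ 0.565 ∠ -15.5°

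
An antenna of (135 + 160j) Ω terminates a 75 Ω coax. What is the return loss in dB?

Γ = (60 + j160)/(210 + j160), |Γ| = 0.647
RL = −20·log₁₀|Γ| = −20·log₁₀(0.647)

RL ≈ 3.78 dB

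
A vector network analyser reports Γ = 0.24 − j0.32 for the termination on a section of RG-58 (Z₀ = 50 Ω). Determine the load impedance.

Z_L = Z_0·(1 + Γ)/(1 − Γ) = 50·(1.24 − j0.32)/(0.76 + j0.32)

Z_L ≈ 61.8 − j47.1 Ω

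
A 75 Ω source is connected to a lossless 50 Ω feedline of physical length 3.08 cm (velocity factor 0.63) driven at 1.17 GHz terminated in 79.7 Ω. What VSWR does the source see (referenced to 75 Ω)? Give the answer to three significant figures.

λ = v/f = 0.63·c / 1.17 GHz = 0.162 m
βl = 2π·l/λ = 2π × 0.191 = 68.6°
tan(βl) = 2.56
Z_in = Z_0·(Z_L + jZ_0·tanβl)/(Z_0 + jZ_L·tanβl) = 34.1 − j11.2 Ω
Γ_s = (Z_in − Z_s)/(Z_in + Z_s) = (-40.9 − j11.2)/(109 − j11.2), |Γ_s| = 0.386
VSWR = (1 + |Γ_s|)/(1 − |Γ_s|)

VSWR ≈ 2.26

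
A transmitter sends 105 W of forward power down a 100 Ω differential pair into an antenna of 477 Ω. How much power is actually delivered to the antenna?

P_delivered ≈ 60.2 W

Γ = (477 − 100)/(477 + 100) = 0.653
|Γ|² = 0.427
P_refl = |Γ|²·P_inc = 44.8 W, P_del = (1 − |Γ|²)·P_inc = 60.2 W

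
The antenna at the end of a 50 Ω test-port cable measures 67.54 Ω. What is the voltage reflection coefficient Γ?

Γ = 0.149

Γ = (Z_L − Z_0)/(Z_L + Z_0) = (67.54 − 50)/(67.54 + 50) = 17.54/117.5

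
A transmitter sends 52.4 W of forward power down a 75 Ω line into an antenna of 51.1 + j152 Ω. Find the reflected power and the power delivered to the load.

|Γ| = |(-23.9 + j152)/(126.1 + j152)| = 0.779
|Γ|² = 0.607
P_refl = |Γ|²·P_inc = 31.8 W, P_del = (1 − |Γ|²)·P_inc = 20.6 W

P_reflected ≈ 31.8 W; P_delivered ≈ 20.6 W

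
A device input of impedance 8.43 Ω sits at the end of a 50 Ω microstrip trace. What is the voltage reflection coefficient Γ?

Γ = -0.711

Γ = (Z_L − Z_0)/(Z_L + Z_0) = (8.43 − 50)/(8.43 + 50) = -41.57/58.43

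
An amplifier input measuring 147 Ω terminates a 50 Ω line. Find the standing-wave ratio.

VSWR ≈ 2.94

Γ = (147 − 50)/(147 + 50) = 0.492
VSWR = (1 + 0.492)/(1 − 0.492)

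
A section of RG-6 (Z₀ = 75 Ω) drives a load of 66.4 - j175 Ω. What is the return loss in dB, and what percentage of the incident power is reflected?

RL ≈ 2.17 dB; 60.6% of incident power reflected

Γ = (-8.6 − j175)/(141.4 − j175), |Γ| = 0.779
RL = −20·log₁₀(0.779) = 2.17 dB
P_refl/P_inc = |Γ|² = 0.606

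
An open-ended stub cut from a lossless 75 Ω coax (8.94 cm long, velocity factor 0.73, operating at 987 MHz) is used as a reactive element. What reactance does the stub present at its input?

λ = v/f = 0.73·c / 987 MHz = 0.222 m
βl = 2π·l/λ = 2π × 0.403 = 145°
tan(βl) = -0.699
For an open-ended stub, Z_in = −jZ_0·cot(βl) = −jZ_0/tan(βl)

X_in ≈ 107 Ω (inductive)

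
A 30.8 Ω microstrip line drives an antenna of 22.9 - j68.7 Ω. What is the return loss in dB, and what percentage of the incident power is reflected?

Γ = (-7.9 − j68.7)/(53.7 − j68.7), |Γ| = 0.793
RL = −20·log₁₀(0.793) = 2.01 dB
P_refl/P_inc = |Γ|² = 0.629

RL ≈ 2.01 dB; 62.9% of incident power reflected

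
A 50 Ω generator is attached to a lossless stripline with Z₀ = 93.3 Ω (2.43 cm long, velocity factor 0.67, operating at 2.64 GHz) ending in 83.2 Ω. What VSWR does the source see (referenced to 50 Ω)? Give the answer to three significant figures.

VSWR ≈ 2.02

λ = v/f = 0.67·c / 2.64 GHz = 0.0761 m
βl = 2π·l/λ = 2π × 0.319 = 115°
tan(βl) = -2.15
Z_in = Z_0·(Z_L + jZ_0·tanβl)/(Z_0 + jZ_L·tanβl) = 100 − j8.78 Ω
Γ_s = (Z_in − Z_s)/(Z_in + Z_s) = (50.1 − j8.78)/(150 − j8.78), |Γ_s| = 0.338
VSWR = (1 + |Γ_s|)/(1 − |Γ_s|)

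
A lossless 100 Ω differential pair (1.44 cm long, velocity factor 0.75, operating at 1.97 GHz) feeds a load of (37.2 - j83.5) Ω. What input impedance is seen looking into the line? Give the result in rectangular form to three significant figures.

λ = v/f = 0.75·c / 1.97 GHz = 0.114 m
βl = 2π·l/λ = 2π × 0.126 = 45.4°
tan(βl) = tan(45.4°) = 1.01
Z_in = Z_0·(Z_L + jZ_0·tanβl)/(Z_0 + jZ_L·tanβl)
     = 100·(37.2 + j17.9)/(185 + j37.7)

Z_in ≈ 21.2 + j5.34 Ω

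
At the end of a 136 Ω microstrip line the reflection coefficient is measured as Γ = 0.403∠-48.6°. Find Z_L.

Z_L ≈ 181 − j131 Ω

Z_L = Z_0·(1 + Γ)/(1 − Γ) = 136·(1.27 − j0.302)/(0.733 + j0.302)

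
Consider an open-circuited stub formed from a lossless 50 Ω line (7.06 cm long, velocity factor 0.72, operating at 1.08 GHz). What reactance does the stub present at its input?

X_in ≈ 37.8 Ω (inductive)

λ = v/f = 0.72·c / 1.08 GHz = 0.2 m
βl = 2π·l/λ = 2π × 0.353 = 127°
tan(βl) = -1.32
For an open-circuited stub, Z_in = −jZ_0·cot(βl) = −jZ_0/tan(βl)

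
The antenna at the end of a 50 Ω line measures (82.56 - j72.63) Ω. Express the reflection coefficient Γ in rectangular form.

Γ ≈ 0.42 − j0.318

Γ = (Z_L − Z_0)/(Z_L + Z_0) = (32.56 − j72.63)/(132.6 − j72.63)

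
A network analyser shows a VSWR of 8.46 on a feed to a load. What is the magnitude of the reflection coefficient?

|Γ| ≈ 0.789

|Γ| = (S − 1)/(S + 1) = (8.46 − 1)/(8.46 + 1) = 7.46/9.46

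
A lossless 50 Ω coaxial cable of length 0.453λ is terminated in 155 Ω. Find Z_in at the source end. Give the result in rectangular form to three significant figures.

βl = 2π × 0.453 = 163°
tan(βl) = tan(163°) = -0.304
Z_in = Z_0·(Z_L + jZ_0·tanβl)/(Z_0 + jZ_L·tanβl)
     = 50·(155 − j15.2)/(50 − j47.2)

Z_in ≈ 89.6 + j69.3 Ω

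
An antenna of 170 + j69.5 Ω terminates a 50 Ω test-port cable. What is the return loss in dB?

RL ≈ 4.42 dB

Γ = (120 + j69.5)/(220 + j69.5), |Γ| = 0.601
RL = −20·log₁₀|Γ| = −20·log₁₀(0.601)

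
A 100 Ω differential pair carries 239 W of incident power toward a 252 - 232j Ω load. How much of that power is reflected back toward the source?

P_reflected ≈ 103 W

|Γ| = |(152 − j232)/(352 − j232)| = 0.658
|Γ|² = 0.433
P_refl = |Γ|²·P_inc = 103 W, P_del = (1 − |Γ|²)·P_inc = 136 W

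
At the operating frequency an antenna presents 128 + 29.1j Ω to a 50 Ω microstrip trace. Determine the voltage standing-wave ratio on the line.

VSWR ≈ 2.71

Γ = (Z_L − Z_0)/(Z_L + Z_0) = (78 + j29.1)/(178 + j29.1)
|Γ| = 83.3/180 = 0.462
VSWR = (1 + |Γ|)/(1 − |Γ|) = 1.46/0.538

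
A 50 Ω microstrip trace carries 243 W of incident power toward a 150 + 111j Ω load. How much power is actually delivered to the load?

|Γ| = |(100 + j111)/(200 + j111)| = 0.653
|Γ|² = 0.427
P_refl = |Γ|²·P_inc = 104 W, P_del = (1 − |Γ|²)·P_inc = 139 W

P_delivered ≈ 139 W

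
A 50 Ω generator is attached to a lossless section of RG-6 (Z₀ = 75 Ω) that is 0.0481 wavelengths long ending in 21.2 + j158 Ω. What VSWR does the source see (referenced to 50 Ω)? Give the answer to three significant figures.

βl = 2π × 0.0481 = 17.3°
tan(βl) = 0.312
Z_in = Z_0·(Z_L + jZ_0·tanβl)/(Z_0 + jZ_L·tanβl) = 185 + j481 Ω
Γ_s = (Z_in − Z_s)/(Z_in + Z_s) = (135 + j481)/(235 + j481), |Γ_s| = 0.933
VSWR = (1 + |Γ_s|)/(1 − |Γ_s|)

VSWR ≈ 28.9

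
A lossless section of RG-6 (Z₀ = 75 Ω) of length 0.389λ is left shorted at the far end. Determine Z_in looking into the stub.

Z_in ≈ −j62.8 Ω

βl = 2π × 0.389 = 140°
tan(βl) = -0.838
For a shorted stub, Z_in = jZ_0·tan(βl)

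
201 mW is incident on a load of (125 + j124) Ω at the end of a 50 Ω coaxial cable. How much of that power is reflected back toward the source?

P_reflected ≈ 91.8 mW

|Γ| = |(75 + j124)/(175 + j124)| = 0.676
|Γ|² = 0.457
P_refl = |Γ|²·P_inc = 91.8 mW, P_del = (1 − |Γ|²)·P_inc = 109 mW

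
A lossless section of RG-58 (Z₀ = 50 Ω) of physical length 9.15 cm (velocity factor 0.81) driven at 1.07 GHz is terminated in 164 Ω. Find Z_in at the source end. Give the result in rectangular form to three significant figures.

Z_in ≈ 39 + j54.5 Ω

λ = v/f = 0.81·c / 1.07 GHz = 0.227 m
βl = 2π·l/λ = 2π × 0.403 = 145°
tan(βl) = tan(145°) = -0.699
Z_in = Z_0·(Z_L + jZ_0·tanβl)/(Z_0 + jZ_L·tanβl)
     = 50·(164 − j35)/(50 − j115)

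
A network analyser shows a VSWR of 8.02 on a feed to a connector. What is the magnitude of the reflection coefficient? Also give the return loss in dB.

|Γ| = (S − 1)/(S + 1) = (8.02 − 1)/(8.02 + 1) = 7.02/9.02
RL = −20·log₁₀|Γ| = −20·log₁₀(0.778)

|Γ| ≈ 0.778; return loss ≈ 2.18 dB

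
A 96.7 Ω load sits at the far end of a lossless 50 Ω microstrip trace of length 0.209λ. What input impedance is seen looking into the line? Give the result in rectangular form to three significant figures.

Z_in ≈ 27.1 − j9.48 Ω

βl = 2π × 0.209 = 75.2°
tan(βl) = tan(75.2°) = 3.8
Z_in = Z_0·(Z_L + jZ_0·tanβl)/(Z_0 + jZ_L·tanβl)
     = 50·(96.7 + j190)/(50 + j367)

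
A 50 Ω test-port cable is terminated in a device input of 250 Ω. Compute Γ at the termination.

Γ = (Z_L − Z_0)/(Z_L + Z_0) = (250 − 50)/(250 + 50) = 200/300

Γ = 0.667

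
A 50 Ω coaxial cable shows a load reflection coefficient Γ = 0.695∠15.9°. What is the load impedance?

Z_L = Z_0·(1 + Γ)/(1 − Γ) = 50·(1.67 + j0.19)/(0.332 − j0.19)

Z_L ≈ 177 + j130 Ω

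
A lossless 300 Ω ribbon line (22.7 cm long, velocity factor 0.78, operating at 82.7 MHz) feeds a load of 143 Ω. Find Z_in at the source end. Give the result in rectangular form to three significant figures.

λ = v/f = 0.78·c / 82.7 MHz = 2.83 m
βl = 2π·l/λ = 2π × 0.0802 = 28.9°
tan(βl) = tan(28.9°) = 0.552
Z_in = Z_0·(Z_L + jZ_0·tanβl)/(Z_0 + jZ_L·tanβl)
     = 300·(143 + j165)/(300 + j78.9)

Z_in ≈ 174 + j120 Ω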